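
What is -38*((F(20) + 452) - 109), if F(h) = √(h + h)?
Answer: -13034 - 76*√10 ≈ -13274.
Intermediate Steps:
F(h) = √2*√h (F(h) = √(2*h) = √2*√h)
-38*((F(20) + 452) - 109) = -38*((√2*√20 + 452) - 109) = -38*((√2*(2*√5) + 452) - 109) = -38*((2*√10 + 452) - 109) = -38*((452 + 2*√10) - 109) = -38*(343 + 2*√10) = -13034 - 76*√10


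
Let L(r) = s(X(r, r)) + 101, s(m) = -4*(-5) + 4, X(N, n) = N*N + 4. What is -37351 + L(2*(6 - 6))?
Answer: -37226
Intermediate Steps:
X(N, n) = 4 + N**2 (X(N, n) = N**2 + 4 = 4 + N**2)
s(m) = 24 (s(m) = 20 + 4 = 24)
L(r) = 125 (L(r) = 24 + 101 = 125)
-37351 + L(2*(6 - 6)) = -37351 + 125 = -37226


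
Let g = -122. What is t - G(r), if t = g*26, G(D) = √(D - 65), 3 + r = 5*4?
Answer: -3172 - 4*I*√3 ≈ -3172.0 - 6.9282*I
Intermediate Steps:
r = 17 (r = -3 + 5*4 = -3 + 20 = 17)
G(D) = √(-65 + D)
t = -3172 (t = -122*26 = -3172)
t - G(r) = -3172 - √(-65 + 17) = -3172 - √(-48) = -3172 - 4*I*√3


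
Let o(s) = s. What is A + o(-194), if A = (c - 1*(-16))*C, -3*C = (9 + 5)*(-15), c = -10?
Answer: 226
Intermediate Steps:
C = 70 (C = -(9 + 5)*(-15)/3 = -14*(-15)/3 = -1/3*(-210) = 70)
A = 420 (A = (-10 - 1*(-16))*70 = (-10 + 16)*70 = 6*70 = 420)
A + o(-194) = 420 - 194 = 226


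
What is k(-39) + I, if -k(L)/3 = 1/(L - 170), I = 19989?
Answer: 4177704/209 ≈ 19989.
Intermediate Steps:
k(L) = -3/(-170 + L) (k(L) = -3/(L - 170) = -3/(-170 + L))
k(-39) + I = -3/(-170 - 39) + 19989 = -3/(-209) + 19989 = -3*(-1/209) + 19989 = 3/209 + 19989 = 4177704/209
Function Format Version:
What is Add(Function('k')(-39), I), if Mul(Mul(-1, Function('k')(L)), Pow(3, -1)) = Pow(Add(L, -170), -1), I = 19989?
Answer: Rational(4177704, 209) ≈ 19989.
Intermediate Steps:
Function('k')(L) = Mul(-3, Pow(Add(-170, L), -1)) (Function('k')(L) = Mul(-3, Pow(Add(L, -170), -1)) = Mul(-3, Pow(Add(-170, L), -1)))
Add(Function('k')(-39), I) = Add(Mul(-3, Pow(Add(-170, -39), -1)), 19989) = Add(Mul(-3, Pow(-209, -1)), 19989) = Add(Mul(-3, Rational(-1, 209)), 19989) = Add(Rational(3, 209), 19989) = Rational(4177704, 209)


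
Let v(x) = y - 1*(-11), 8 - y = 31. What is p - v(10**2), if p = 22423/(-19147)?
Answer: 207341/19147 ≈ 10.829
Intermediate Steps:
y = -23 (y = 8 - 1*31 = 8 - 31 = -23)
v(x) = -12 (v(x) = -23 - 1*(-11) = -23 + 11 = -12)
p = -22423/19147 (p = 22423*(-1/19147) = -22423/19147 ≈ -1.1711)
p - v(10**2) = -22423/19147 - 1*(-12) = -22423/19147 + 12 = 207341/19147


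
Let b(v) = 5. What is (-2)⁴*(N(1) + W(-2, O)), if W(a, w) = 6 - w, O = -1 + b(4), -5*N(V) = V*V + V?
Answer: 128/5 ≈ 25.600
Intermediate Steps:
N(V) = -V/5 - V²/5 (N(V) = -(V*V + V)/5 = -(V² + V)/5 = -(V + V²)/5 = -V/5 - V²/5)
O = 4 (O = -1 + 5 = 4)
(-2)⁴*(N(1) + W(-2, O)) = (-2)⁴*(-⅕*1*(1 + 1) + (6 - 1*4)) = 16*(-⅕*1*2 + (6 - 4)) = 16*(-⅖ + 2) = 16*(8/5) = 128/5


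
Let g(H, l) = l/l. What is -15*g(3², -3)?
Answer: -15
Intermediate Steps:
g(H, l) = 1
-15*g(3², -3) = -15*1 = -15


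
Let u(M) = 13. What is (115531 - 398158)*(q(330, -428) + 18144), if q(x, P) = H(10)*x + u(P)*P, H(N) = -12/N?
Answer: -3443527368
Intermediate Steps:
q(x, P) = 13*P - 6*x/5 (q(x, P) = (-12/10)*x + 13*P = (-12*1/10)*x + 13*P = -6*x/5 + 13*P = 13*P - 6*x/5)
(115531 - 398158)*(q(330, -428) + 18144) = (115531 - 398158)*((13*(-428) - 6/5*330) + 18144) = -282627*((-5564 - 396) + 18144) = -282627*(-5960 + 18144) = -282627*12184 = -3443527368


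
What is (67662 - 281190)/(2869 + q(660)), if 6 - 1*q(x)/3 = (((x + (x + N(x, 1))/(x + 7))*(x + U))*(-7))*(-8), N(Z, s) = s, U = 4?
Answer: 142423176/49179231683 ≈ 0.0028960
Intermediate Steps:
q(x) = 18 - 168*(4 + x)*(x + (1 + x)/(7 + x)) (q(x) = 18 - 3*((x + (x + 1)/(x + 7))*(x + 4))*(-7)*(-8) = 18 - 3*((x + (1 + x)/(7 + x))*(4 + x))*(-7)*(-8) = 18 - 3*((4 + x)*(x + (1 + x)/(7 + x)))*(-7)*(-8) = 18 - 3*(-7*(4 + x)*(x + (1 + x)/(7 + x)))*(-8) = 18 - 168*(4 + x)*(x + (1 + x)/(7 + x)))
(67662 - 281190)/(2869 + q(660)) = (67662 - 281190)/(2869 + 6*(-91 - 921*660 - 336*660² - 28*660³)/(7 + 660)) = -213528/(2869 + 6*(-91 - 607860 - 336*435600 - 28*287496000)/667) = -213528/(2869 + 6*(1/667)*(-91 - 607860 - 146361600 - 8049888000)) = -213528/(2869 + 6*(1/667)*(-8196857551)) = -213528/(2869 - 49181145306/667) = -213528/(-49179231683/667) = -213528*(-667/49179231683) = 142423176/49179231683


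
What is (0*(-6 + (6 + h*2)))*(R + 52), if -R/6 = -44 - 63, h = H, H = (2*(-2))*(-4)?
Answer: 0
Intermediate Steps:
H = 16 (H = -4*(-4) = 16)
h = 16
R = 642 (R = -6*(-44 - 63) = -6*(-107) = 642)
(0*(-6 + (6 + h*2)))*(R + 52) = (0*(-6 + (6 + 16*2)))*(642 + 52) = (0*(-6 + (6 + 32)))*694 = (0*(-6 + 38))*694 = (0*32)*694 = 0*694 = 0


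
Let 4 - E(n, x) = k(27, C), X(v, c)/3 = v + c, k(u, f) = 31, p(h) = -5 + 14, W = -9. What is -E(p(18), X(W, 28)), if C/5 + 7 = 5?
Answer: 27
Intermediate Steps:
C = -10 (C = -35 + 5*5 = -35 + 25 = -10)
p(h) = 9
X(v, c) = 3*c + 3*v (X(v, c) = 3*(v + c) = 3*(c + v) = 3*c + 3*v)
E(n, x) = -27 (E(n, x) = 4 - 1*31 = 4 - 31 = -27)
-E(p(18), X(W, 28)) = -1*(-27) = 27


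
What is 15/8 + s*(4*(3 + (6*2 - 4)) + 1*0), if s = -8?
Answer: -2801/8 ≈ -350.13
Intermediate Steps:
15/8 + s*(4*(3 + (6*2 - 4)) + 1*0) = 15/8 - 8*(4*(3 + (6*2 - 4)) + 1*0) = 15*(⅛) - 8*(4*(3 + (12 - 4)) + 0) = 15/8 - 8*(4*(3 + 8) + 0) = 15/8 - 8*(4*11 + 0) = 15/8 - 8*(44 + 0) = 15/8 - 8*44 = 15/8 - 352 = -2801/8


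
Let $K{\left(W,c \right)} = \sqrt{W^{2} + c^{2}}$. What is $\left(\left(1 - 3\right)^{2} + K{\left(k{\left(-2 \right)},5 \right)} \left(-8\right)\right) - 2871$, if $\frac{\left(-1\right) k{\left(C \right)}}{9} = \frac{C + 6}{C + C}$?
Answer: $-2867 - 8 \sqrt{106} \approx -2949.4$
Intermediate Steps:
$k{\left(C \right)} = - \frac{9 \left(6 + C\right)}{2 C}$ ($k{\left(C \right)} = - 9 \frac{C + 6}{C + C} = - 9 \frac{6 + C}{2 C} = - \frac{9 \left(6 + C\right)}{2 C}$)
$\left(\left(1 - 3\right)^{2} + K{\left(k{\left(-2 \right)},5 \right)} \left(-8\right)\right) - 2871 = \left(\left(1 - 3\right)^{2} + \sqrt{\left(- \frac{9}{2} - \frac{27}{-2}\right)^{2} + 5^{2}} \left(-8\right)\right) - 2871 = \left(\left(-2\right)^{2} + \sqrt{\left(- \frac{9}{2} - - \frac{27}{2}\right)^{2} + 25} \left(-8\right)\right) - 2871 = \left(4 + \sqrt{\left(- \frac{9}{2} + \frac{27}{2}\right)^{2} + 25} \left(-8\right)\right) - 2871 = \left(4 + \sqrt{9^{2} + 25} \left(-8\right)\right) - 2871 = \left(4 + \sqrt{81 + 25} \left(-8\right)\right) - 2871 = \left(4 + \sqrt{106} \left(-8\right)\right) - 2871 = \left(4 - 8 \sqrt{106}\right) - 2871 = -2867 - 8 \sqrt{106}$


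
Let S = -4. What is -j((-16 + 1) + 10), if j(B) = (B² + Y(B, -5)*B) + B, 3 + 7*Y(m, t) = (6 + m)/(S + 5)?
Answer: -150/7 ≈ -21.429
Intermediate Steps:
Y(m, t) = 3/7 + m/7 (Y(m, t) = -3/7 + ((6 + m)/(-4 + 5))/7 = -3/7 + ((6 + m)/1)/7 = -3/7 + ((6 + m)*1)/7 = -3/7 + (6 + m)/7 = -3/7 + (6/7 + m/7) = 3/7 + m/7)
j(B) = B + B² + B*(3/7 + B/7) (j(B) = (B² + (3/7 + B/7)*B) + B = (B² + B*(3/7 + B/7)) + B = B + B² + B*(3/7 + B/7))
-j((-16 + 1) + 10) = -2*((-16 + 1) + 10)*(5 + 4*((-16 + 1) + 10))/7 = -2*(-15 + 10)*(5 + 4*(-15 + 10))/7 = -2*(-5)*(5 + 4*(-5))/7 = -2*(-5)*(5 - 20)/7 = -2*(-5)*(-15)/7 = -1*150/7 = -150/7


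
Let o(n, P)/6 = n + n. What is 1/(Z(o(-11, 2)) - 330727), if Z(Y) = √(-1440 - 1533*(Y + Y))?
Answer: -330727/109379945257 - 6*√11202/109379945257 ≈ -3.0295e-6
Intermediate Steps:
o(n, P) = 12*n (o(n, P) = 6*(n + n) = 6*(2*n) = 12*n)
Z(Y) = √(-1440 - 3066*Y)
1/(Z(o(-11, 2)) - 330727) = 1/(√(-1440 - 36792*(-11)) - 330727) = 1/(√(-1440 - 3066*(-132)) - 330727) = 1/(√(-1440 + 404712) - 330727) = 1/(√403272 - 330727) = 1/(6*√11202 - 330727) = 1/(-330727 + 6*√11202)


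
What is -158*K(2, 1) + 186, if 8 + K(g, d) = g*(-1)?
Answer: 1766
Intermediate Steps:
K(g, d) = -8 - g (K(g, d) = -8 + g*(-1) = -8 - g)
-158*K(2, 1) + 186 = -158*(-8 - 1*2) + 186 = -158*(-8 - 2) + 186 = -158*(-10) + 186 = 1580 + 186 = 1766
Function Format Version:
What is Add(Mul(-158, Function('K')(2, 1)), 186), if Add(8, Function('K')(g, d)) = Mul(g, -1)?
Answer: 1766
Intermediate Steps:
Function('K')(g, d) = Add(-8, Mul(-1, g)) (Function('K')(g, d) = Add(-8, Mul(g, -1)) = Add(-8, Mul(-1, g)))
Add(Mul(-158, Function('K')(2, 1)), 186) = Add(Mul(-158, Add(-8, Mul(-1, 2))), 186) = Add(Mul(-158, Add(-8, -2)), 186) = Add(Mul(-158, -10), 186) = Add(1580, 186) = 1766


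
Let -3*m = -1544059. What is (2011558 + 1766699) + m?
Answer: 12878830/3 ≈ 4.2929e+6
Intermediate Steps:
m = 1544059/3 (m = -⅓*(-1544059) = 1544059/3 ≈ 5.1469e+5)
(2011558 + 1766699) + m = (2011558 + 1766699) + 1544059/3 = 3778257 + 1544059/3 = 12878830/3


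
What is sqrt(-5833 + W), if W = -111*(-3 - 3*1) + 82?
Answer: 3*I*sqrt(565) ≈ 71.309*I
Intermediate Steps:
W = 748 (W = -111*(-3 - 3) + 82 = -111*(-6) + 82 = 666 + 82 = 748)
sqrt(-5833 + W) = sqrt(-5833 + 748) = sqrt(-5085) = 3*I*sqrt(565)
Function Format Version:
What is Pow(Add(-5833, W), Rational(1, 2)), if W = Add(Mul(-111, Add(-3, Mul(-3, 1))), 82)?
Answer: Mul(3, I, Pow(565, Rational(1, 2))) ≈ Mul(71.309, I)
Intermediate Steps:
W = 748 (W = Add(Mul(-111, Add(-3, -3)), 82) = Add(Mul(-111, -6), 82) = Add(666, 82) = 748)
Pow(Add(-5833, W), Rational(1, 2)) = Pow(Add(-5833, 748), Rational(1, 2)) = Pow(-5085, Rational(1, 2)) = Mul(3, I, Pow(565, Rational(1, 2)))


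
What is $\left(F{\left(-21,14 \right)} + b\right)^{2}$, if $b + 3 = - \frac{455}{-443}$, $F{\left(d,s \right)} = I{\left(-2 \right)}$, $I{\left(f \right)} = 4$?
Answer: $\frac{806404}{196249} \approx 4.1091$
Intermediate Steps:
$F{\left(d,s \right)} = 4$
$b = - \frac{874}{443}$ ($b = -3 - \frac{455}{-443} = -3 - - \frac{455}{443} = -3 + \frac{455}{443} = - \frac{874}{443} \approx -1.9729$)
$\left(F{\left(-21,14 \right)} + b\right)^{2} = \left(4 - \frac{874}{443}\right)^{2} = \left(\frac{898}{443}\right)^{2} = \frac{806404}{196249}$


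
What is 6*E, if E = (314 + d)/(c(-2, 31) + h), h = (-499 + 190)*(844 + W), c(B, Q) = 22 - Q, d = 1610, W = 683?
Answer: -962/39321 ≈ -0.024465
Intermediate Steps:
h = -471843 (h = (-499 + 190)*(844 + 683) = -309*1527 = -471843)
E = -481/117963 (E = (314 + 1610)/((22 - 1*31) - 471843) = 1924/((22 - 31) - 471843) = 1924/(-9 - 471843) = 1924/(-471852) = 1924*(-1/471852) = -481/117963 ≈ -0.0040775)
6*E = 6*(-481/117963) = -962/39321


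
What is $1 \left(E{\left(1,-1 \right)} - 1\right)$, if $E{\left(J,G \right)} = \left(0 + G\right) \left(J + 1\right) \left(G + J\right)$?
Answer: $-1$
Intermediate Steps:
$E{\left(J,G \right)} = G \left(1 + J\right) \left(G + J\right)$
$1 \left(E{\left(1,-1 \right)} - 1\right) = 1 \left(- (-1 + 1 + 1^{2} - 1) - 1\right) = 1 \left(- (-1 + 1 + 1 - 1) - 1\right) = 1 \left(\left(-1\right) 0 - 1\right) = 1 \left(0 - 1\right) = 1 \left(-1\right) = -1$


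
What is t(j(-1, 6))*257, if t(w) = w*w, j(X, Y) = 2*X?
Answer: 1028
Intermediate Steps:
t(w) = w²
t(j(-1, 6))*257 = (2*(-1))²*257 = (-2)²*257 = 4*257 = 1028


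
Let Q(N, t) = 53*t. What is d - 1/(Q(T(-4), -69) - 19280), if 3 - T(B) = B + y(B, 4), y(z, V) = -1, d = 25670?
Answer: 588792791/22937 ≈ 25670.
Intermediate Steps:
T(B) = 4 - B (T(B) = 3 - (B - 1) = 3 - (-1 + B) = 3 + (1 - B) = 4 - B)
d - 1/(Q(T(-4), -69) - 19280) = 25670 - 1/(53*(-69) - 19280) = 25670 - 1/(-3657 - 19280) = 25670 - 1/(-22937) = 25670 - 1*(-1/22937) = 25670 + 1/22937 = 588792791/22937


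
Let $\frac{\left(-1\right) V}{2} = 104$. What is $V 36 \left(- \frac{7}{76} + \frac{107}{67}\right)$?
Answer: $- \frac{14345136}{1273} \approx -11269.0$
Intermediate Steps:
$V = -208$ ($V = \left(-2\right) 104 = -208$)
$V 36 \left(- \frac{7}{76} + \frac{107}{67}\right) = \left(-208\right) 36 \left(- \frac{7}{76} + \frac{107}{67}\right) = - 7488 \left(\left(-7\right) \frac{1}{76} + 107 \cdot \frac{1}{67}\right) = - 7488 \left(- \frac{7}{76} + \frac{107}{67}\right) = \left(-7488\right) \frac{7663}{5092} = - \frac{14345136}{1273}$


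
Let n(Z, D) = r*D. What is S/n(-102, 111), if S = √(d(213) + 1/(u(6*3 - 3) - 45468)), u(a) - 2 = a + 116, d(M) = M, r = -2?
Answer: -√437770808590/10064370 ≈ -0.065741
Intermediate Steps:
u(a) = 118 + a (u(a) = 2 + (a + 116) = 2 + (116 + a) = 118 + a)
n(Z, D) = -2*D
S = √437770808590/45335 (S = √(213 + 1/((118 + (6*3 - 3)) - 45468)) = √(213 + 1/((118 + (18 - 3)) - 45468)) = √(213 + 1/((118 + 15) - 45468)) = √(213 + 1/(133 - 45468)) = √(213 + 1/(-45335)) = √(213 - 1/45335) = √(9656354/45335) = √437770808590/45335 ≈ 14.595)
S/n(-102, 111) = (√437770808590/45335)/((-2*111)) = (√437770808590/45335)/(-222) = (√437770808590/45335)*(-1/222) = -√437770808590/10064370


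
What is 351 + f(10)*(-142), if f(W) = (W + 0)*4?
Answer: -5329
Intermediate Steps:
f(W) = 4*W (f(W) = W*4 = 4*W)
351 + f(10)*(-142) = 351 + (4*10)*(-142) = 351 + 40*(-142) = 351 - 5680 = -5329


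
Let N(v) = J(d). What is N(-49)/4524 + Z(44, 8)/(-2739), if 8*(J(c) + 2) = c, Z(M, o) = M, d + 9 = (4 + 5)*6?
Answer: -527/34528 ≈ -0.015263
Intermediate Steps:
d = 45 (d = -9 + (4 + 5)*6 = -9 + 9*6 = -9 + 54 = 45)
J(c) = -2 + c/8
N(v) = 29/8 (N(v) = -2 + (1/8)*45 = -2 + 45/8 = 29/8)
N(-49)/4524 + Z(44, 8)/(-2739) = (29/8)/4524 + 44/(-2739) = (29/8)*(1/4524) + 44*(-1/2739) = 1/1248 - 4/249 = -527/34528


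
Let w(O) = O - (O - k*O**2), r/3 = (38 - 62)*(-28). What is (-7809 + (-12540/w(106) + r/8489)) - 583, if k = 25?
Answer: -1000538425843/119228005 ≈ -8391.8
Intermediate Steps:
r = 2016 (r = 3*((38 - 62)*(-28)) = 3*(-24*(-28)) = 3*672 = 2016)
w(O) = 25*O**2 (w(O) = O - (O - 25*O**2) = O + (-O + 25*O**2) = 25*O**2)
(-7809 + (-12540/w(106) + r/8489)) - 583 = (-7809 + (-12540/(25*106**2) + 2016/8489)) - 583 = (-7809 + (-12540/(25*11236) + 2016*(1/8489))) - 583 = (-7809 + (-12540/280900 + 2016/8489)) - 583 = (-7809 + (-12540*1/280900 + 2016/8489)) - 583 = (-7809 + (-627/14045 + 2016/8489)) - 583 = (-7809 + 22992117/119228005) - 583 = -931028498928/119228005 - 583 = -1000538425843/119228005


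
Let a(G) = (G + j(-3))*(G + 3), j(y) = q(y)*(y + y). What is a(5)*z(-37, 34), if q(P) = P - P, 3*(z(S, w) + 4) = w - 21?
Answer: 40/3 ≈ 13.333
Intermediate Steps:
z(S, w) = -11 + w/3 (z(S, w) = -4 + (w - 21)/3 = -4 + (-21 + w)/3 = -4 + (-7 + w/3) = -11 + w/3)
q(P) = 0
j(y) = 0 (j(y) = 0*(y + y) = 0*(2*y) = 0)
a(G) = G*(3 + G) (a(G) = (G + 0)*(G + 3) = G*(3 + G))
a(5)*z(-37, 34) = (5*(3 + 5))*(-11 + (⅓)*34) = (5*8)*(-11 + 34/3) = 40*(⅓) = 40/3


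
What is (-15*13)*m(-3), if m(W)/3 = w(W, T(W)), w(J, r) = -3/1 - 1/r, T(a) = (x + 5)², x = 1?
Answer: 7085/4 ≈ 1771.3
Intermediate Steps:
T(a) = 36 (T(a) = (1 + 5)² = 6² = 36)
w(J, r) = -3 - 1/r (w(J, r) = -3*1 - 1/r = -3 - 1/r)
m(W) = -109/12 (m(W) = 3*(-3 - 1/36) = 3*(-109/36) = -109/12)
(-15*13)*m(-3) = -15*13*(-109/12) = -195*(-109/12) = 7085/4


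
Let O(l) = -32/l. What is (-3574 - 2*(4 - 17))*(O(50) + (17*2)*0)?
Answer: 56768/25 ≈ 2270.7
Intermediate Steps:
(-3574 - 2*(4 - 17))*(O(50) + (17*2)*0) = (-3574 - 2*(4 - 17))*(-32/50 + (17*2)*0) = (-3574 - 2*(-13))*(-32*1/50 + 34*0) = (-3574 + 26)*(-16/25 + 0) = -3548*(-16/25) = 56768/25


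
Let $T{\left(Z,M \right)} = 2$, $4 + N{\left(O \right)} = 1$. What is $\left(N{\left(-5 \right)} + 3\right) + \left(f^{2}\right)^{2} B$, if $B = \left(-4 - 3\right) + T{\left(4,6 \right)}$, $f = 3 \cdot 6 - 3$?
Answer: $-253125$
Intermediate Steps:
$N{\left(O \right)} = -3$ ($N{\left(O \right)} = -4 + 1 = -3$)
$f = 15$ ($f = 18 - 3 = 15$)
$B = -5$ ($B = \left(-4 - 3\right) + 2 = -7 + 2 = -5$)
$\left(N{\left(-5 \right)} + 3\right) + \left(f^{2}\right)^{2} B = \left(-3 + 3\right) + \left(15^{2}\right)^{2} \left(-5\right) = 0 + 225^{2} \left(-5\right) = 0 + 50625 \left(-5\right) = 0 - 253125 = -253125$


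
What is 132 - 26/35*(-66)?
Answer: 6336/35 ≈ 181.03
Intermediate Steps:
132 - 26/35*(-66) = 132 + 1716/35 = 6336/35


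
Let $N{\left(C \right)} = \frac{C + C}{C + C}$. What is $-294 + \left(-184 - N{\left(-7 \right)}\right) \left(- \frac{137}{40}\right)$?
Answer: $\frac{2717}{8} \approx 339.63$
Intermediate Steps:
$N{\left(C \right)} = 1$ ($N{\left(C \right)} = \frac{2 C}{2 C} = 2 C \frac{1}{2 C} = 1$)
$-294 + \left(-184 - N{\left(-7 \right)}\right) \left(- \frac{137}{40}\right) = -294 + \left(-184 - 1\right) \left(- \frac{137}{40}\right) = -294 + \left(-184 - 1\right) \left(\left(-137\right) \frac{1}{40}\right) = -294 - - \frac{5069}{8} = -294 + \frac{5069}{8} = \frac{2717}{8}$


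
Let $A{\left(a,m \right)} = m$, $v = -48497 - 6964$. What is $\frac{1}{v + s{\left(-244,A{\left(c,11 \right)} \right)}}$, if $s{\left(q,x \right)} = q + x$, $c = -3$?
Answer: $- \frac{1}{55694} \approx -1.7955 \cdot 10^{-5}$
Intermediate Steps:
$v = -55461$ ($v = -48497 - 6964 = -55461$)
$\frac{1}{v + s{\left(-244,A{\left(c,11 \right)} \right)}} = \frac{1}{-55461 + \left(-244 + 11\right)} = \frac{1}{-55461 - 233} = \frac{1}{-55694} = - \frac{1}{55694}$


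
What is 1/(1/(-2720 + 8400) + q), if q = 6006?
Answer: 5680/34114081 ≈ 0.00016650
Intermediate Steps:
1/(1/(-2720 + 8400) + q) = 1/(1/(-2720 + 8400) + 6006) = 1/(1/5680 + 6006) = 1/(34114081/5680) = 5680/34114081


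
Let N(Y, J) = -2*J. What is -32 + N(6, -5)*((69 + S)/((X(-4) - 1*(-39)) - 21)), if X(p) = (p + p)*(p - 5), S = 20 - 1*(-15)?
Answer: -184/9 ≈ -20.444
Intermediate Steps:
S = 35 (S = 20 + 15 = 35)
X(p) = 2*p*(-5 + p) (X(p) = (2*p)*(-5 + p) = 2*p*(-5 + p))
-32 + N(6, -5)*((69 + S)/((X(-4) - 1*(-39)) - 21)) = -32 + (-2*(-5))*((69 + 35)/((2*(-4)*(-5 - 4) - 1*(-39)) - 21)) = -32 + 10*(104/((2*(-4)*(-9) + 39) - 21)) = -32 + 10*(104/((72 + 39) - 21)) = -32 + 10*(104/(111 - 21)) = -32 + 10*(104/90) = -32 + 10*(104*(1/90)) = -32 + 10*(52/45) = -32 + 104/9 = -184/9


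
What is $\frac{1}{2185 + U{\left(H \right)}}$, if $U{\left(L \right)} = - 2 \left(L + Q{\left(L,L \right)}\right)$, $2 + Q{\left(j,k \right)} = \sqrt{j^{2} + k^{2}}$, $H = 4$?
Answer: $\frac{2181}{4756633} + \frac{8 \sqrt{2}}{4756633} \approx 0.0004609$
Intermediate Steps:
$Q{\left(j,k \right)} = -2 + \sqrt{j^{2} + k^{2}}$
$U{\left(L \right)} = 4 - 2 L - 2 \sqrt{2} \sqrt{L^{2}}$ ($U{\left(L \right)} = - 2 \left(L + \left(-2 + \sqrt{L^{2} + L^{2}}\right)\right) = - 2 \left(L + \left(-2 + \sqrt{2 L^{2}}\right)\right) = - 2 \left(L + \left(-2 + \sqrt{2} \sqrt{L^{2}}\right)\right) = - 2 \left(-2 + L + \sqrt{2} \sqrt{L^{2}}\right) = 4 - 2 L - 2 \sqrt{2} \sqrt{L^{2}}$)
$\frac{1}{2185 + U{\left(H \right)}} = \frac{1}{2185 - \left(4 + 2 \sqrt{2} \sqrt{4^{2}}\right)} = \frac{1}{2185 - \left(4 + 2 \sqrt{2} \sqrt{16}\right)} = \frac{1}{2185 - \left(4 + 2 \sqrt{2} \cdot 4\right)} = \frac{1}{2185 - \left(4 + 8 \sqrt{2}\right)} = \frac{1}{2181 - 8 \sqrt{2}}$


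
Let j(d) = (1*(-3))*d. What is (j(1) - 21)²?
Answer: 576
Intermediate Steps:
j(d) = -3*d
(j(1) - 21)² = (-3*1 - 21)² = (-3 - 21)² = (-24)² = 576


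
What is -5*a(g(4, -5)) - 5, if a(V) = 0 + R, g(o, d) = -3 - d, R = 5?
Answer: -30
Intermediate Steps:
a(V) = 5 (a(V) = 0 + 5 = 5)
-5*a(g(4, -5)) - 5 = -5*5 - 5 = -25 - 5 = -30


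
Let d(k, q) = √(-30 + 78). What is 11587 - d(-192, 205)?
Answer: 11587 - 4*√3 ≈ 11580.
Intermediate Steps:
d(k, q) = 4*√3 (d(k, q) = √48 = 4*√3)
11587 - d(-192, 205) = 11587 - 4*√3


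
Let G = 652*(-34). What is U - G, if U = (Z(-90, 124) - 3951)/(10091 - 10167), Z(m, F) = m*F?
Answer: 1699879/76 ≈ 22367.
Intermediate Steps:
Z(m, F) = F*m
G = -22168
U = 15111/76 (U = (124*(-90) - 3951)/(10091 - 10167) = (-11160 - 3951)/(-76) = -15111*(-1/76) = 15111/76 ≈ 198.83)
U - G = 15111/76 - 1*(-22168) = 15111/76 + 22168 = 1699879/76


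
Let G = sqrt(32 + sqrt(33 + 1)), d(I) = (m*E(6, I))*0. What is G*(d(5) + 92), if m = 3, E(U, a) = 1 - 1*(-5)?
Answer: 92*sqrt(32 + sqrt(34)) ≈ 565.86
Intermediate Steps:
E(U, a) = 6 (E(U, a) = 1 + 5 = 6)
d(I) = 0 (d(I) = (3*6)*0 = 18*0 = 0)
G = sqrt(32 + sqrt(34)) ≈ 6.1507
G*(d(5) + 92) = sqrt(32 + sqrt(34))*(0 + 92) = sqrt(32 + sqrt(34))*92 = 92*sqrt(32 + sqrt(34))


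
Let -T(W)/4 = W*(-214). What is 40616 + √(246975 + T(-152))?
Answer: 40616 + √116863 ≈ 40958.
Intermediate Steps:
T(W) = 856*W (T(W) = -4*W*(-214) = -(-856)*W = 856*W)
40616 + √(246975 + T(-152)) = 40616 + √(246975 + 856*(-152)) = 40616 + √(246975 - 130112) = 40616 + √116863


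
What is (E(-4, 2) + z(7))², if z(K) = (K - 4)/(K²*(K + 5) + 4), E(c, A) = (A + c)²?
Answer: 5621641/350464 ≈ 16.041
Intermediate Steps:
z(K) = (-4 + K)/(4 + K²*(5 + K)) (z(K) = (-4 + K)/(K²*(5 + K) + 4) = (-4 + K)/(4 + K²*(5 + K)))
(E(-4, 2) + z(7))² = ((2 - 4)² + (-4 + 7)/(4 + 7³ + 5*7²))² = ((-2)² + 3/(4 + 343 + 5*49))² = (4 + 3/(4 + 343 + 245))² = (4 + 3/592)² = (2371/592)² = 5621641/350464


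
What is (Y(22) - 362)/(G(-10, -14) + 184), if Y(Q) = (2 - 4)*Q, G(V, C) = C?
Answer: -203/85 ≈ -2.3882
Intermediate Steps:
Y(Q) = -2*Q
(Y(22) - 362)/(G(-10, -14) + 184) = (-2*22 - 362)/(-14 + 184) = (-44 - 362)/170 = -406*1/170 = -203/85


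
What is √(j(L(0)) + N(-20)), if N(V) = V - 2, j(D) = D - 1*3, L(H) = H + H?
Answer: 5*I ≈ 5.0*I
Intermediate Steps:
L(H) = 2*H
j(D) = -3 + D (j(D) = D - 3 = -3 + D)
N(V) = -2 + V
√(j(L(0)) + N(-20)) = √((-3 + 2*0) + (-2 - 20)) = √((-3 + 0) - 22) = √(-3 - 22) = √(-25) = 5*I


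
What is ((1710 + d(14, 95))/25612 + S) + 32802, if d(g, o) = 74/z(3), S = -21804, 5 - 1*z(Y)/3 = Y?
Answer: 845047495/76836 ≈ 10998.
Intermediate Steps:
z(Y) = 15 - 3*Y
d(g, o) = 37/3 (d(g, o) = 74/(15 - 3*3) = 74/(15 - 9) = 74/6 = 74*(1/6) = 37/3)
((1710 + d(14, 95))/25612 + S) + 32802 = ((1710 + 37/3)/25612 - 21804) + 32802 = ((5167/3)*(1/25612) - 21804) + 32802 = (5167/76836 - 21804) + 32802 = -1675326977/76836 + 32802 = 845047495/76836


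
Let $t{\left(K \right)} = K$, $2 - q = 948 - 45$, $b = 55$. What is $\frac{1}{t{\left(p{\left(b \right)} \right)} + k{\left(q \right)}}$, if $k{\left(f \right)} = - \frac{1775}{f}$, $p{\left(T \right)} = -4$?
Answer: $- \frac{901}{1829} \approx -0.49262$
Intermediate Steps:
$q = -901$ ($q = 2 - \left(948 - 45\right) = 2 - 903 = -901$)
$\frac{1}{t{\left(p{\left(b \right)} \right)} + k{\left(q \right)}} = \frac{1}{-4 - \frac{1775}{-901}} = \frac{1}{-4 - - \frac{1775}{901}} = \frac{1}{-4 + \frac{1775}{901}} = \frac{1}{- \frac{1829}{901}} = - \frac{901}{1829}$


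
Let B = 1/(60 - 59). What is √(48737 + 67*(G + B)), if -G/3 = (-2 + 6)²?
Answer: 2*√11397 ≈ 213.51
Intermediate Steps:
B = 1 (B = 1/1 = 1)
G = -48 (G = -3*(-2 + 6)² = -3*4² = -3*16 = -48)
√(48737 + 67*(G + B)) = √(48737 + 67*(-48 + 1)) = √(48737 + 67*(-47)) = √(48737 - 3149) = √45588 = 2*√11397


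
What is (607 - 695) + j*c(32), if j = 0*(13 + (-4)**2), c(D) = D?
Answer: -88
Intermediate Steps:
j = 0 (j = 0*(13 + 16) = 0*29 = 0)
(607 - 695) + j*c(32) = (607 - 695) + 0*32 = -88 + 0 = -88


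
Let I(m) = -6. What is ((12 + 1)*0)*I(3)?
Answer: 0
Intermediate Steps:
((12 + 1)*0)*I(3) = ((12 + 1)*0)*(-6) = (13*0)*(-6) = 0*(-6) = 0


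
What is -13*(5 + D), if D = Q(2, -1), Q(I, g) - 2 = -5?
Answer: -26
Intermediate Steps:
Q(I, g) = -3 (Q(I, g) = 2 - 5 = -3)
D = -3
-13*(5 + D) = -13*(5 - 3) = -13*2 = -26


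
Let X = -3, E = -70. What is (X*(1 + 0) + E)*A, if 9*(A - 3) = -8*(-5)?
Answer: -4891/9 ≈ -543.44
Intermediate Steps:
A = 67/9 (A = 3 + (-8*(-5))/9 = 3 + (1/9)*40 = 3 + 40/9 = 67/9 ≈ 7.4444)
(X*(1 + 0) + E)*A = (-3*(1 + 0) - 70)*(67/9) = (-3*1 - 70)*(67/9) = (-3 - 70)*(67/9) = -73*67/9 = -4891/9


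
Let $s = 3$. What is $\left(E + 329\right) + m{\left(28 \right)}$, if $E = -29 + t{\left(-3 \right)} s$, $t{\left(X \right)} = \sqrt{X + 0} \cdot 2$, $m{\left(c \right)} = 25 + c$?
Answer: $353 + 6 i \sqrt{3} \approx 353.0 + 10.392 i$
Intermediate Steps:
$t{\left(X \right)} = 2 \sqrt{X}$ ($t{\left(X \right)} = \sqrt{X} 2 = 2 \sqrt{X}$)
$E = -29 + 6 i \sqrt{3}$ ($E = -29 + 2 \sqrt{-3} \cdot 3 = -29 + 2 i \sqrt{3} \cdot 3 = -29 + 6 i \sqrt{3} \approx -29.0 + 10.392 i$)
$\left(E + 329\right) + m{\left(28 \right)} = \left(\left(-29 + 6 i \sqrt{3}\right) + 329\right) + \left(25 + 28\right) = \left(300 + 6 i \sqrt{3}\right) + 53 = 353 + 6 i \sqrt{3}$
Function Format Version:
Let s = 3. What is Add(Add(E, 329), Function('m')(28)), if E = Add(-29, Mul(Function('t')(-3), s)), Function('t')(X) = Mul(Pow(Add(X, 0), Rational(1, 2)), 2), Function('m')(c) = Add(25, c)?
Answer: Add(353, Mul(6, I, Pow(3, Rational(1, 2)))) ≈ Add(353.00, Mul(10.392, I))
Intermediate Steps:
Function('t')(X) = Mul(2, Pow(X, Rational(1, 2))) (Function('t')(X) = Mul(Pow(X, Rational(1, 2)), 2) = Mul(2, Pow(X, Rational(1, 2))))
E = Add(-29, Mul(6, I, Pow(3, Rational(1, 2)))) (E = Add(-29, Mul(Mul(2, Pow(-3, Rational(1, 2))), 3)) = Add(-29, Mul(Mul(2, Mul(I, Pow(3, Rational(1, 2)))), 3)) = Add(-29, Mul(Mul(2, I, Pow(3, Rational(1, 2))), 3)) = Add(-29, Mul(6, I, Pow(3, Rational(1, 2)))) ≈ Add(-29.000, Mul(10.392, I)))
Add(Add(E, 329), Function('m')(28)) = Add(Add(Add(-29, Mul(6, I, Pow(3, Rational(1, 2)))), 329), Add(25, 28)) = Add(Add(300, Mul(6, I, Pow(3, Rational(1, 2)))), 53) = Add(353, Mul(6, I, Pow(3, Rational(1, 2))))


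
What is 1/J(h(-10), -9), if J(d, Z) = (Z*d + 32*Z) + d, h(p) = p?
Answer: -1/208 ≈ -0.0048077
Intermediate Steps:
J(d, Z) = d + 32*Z + Z*d (J(d, Z) = (32*Z + Z*d) + d = d + 32*Z + Z*d)
1/J(h(-10), -9) = 1/(-10 + 32*(-9) - 9*(-10)) = 1/(-10 - 288 + 90) = 1/(-208) = -1/208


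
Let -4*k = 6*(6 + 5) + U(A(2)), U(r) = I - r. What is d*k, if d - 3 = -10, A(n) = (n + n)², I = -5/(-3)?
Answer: 1085/12 ≈ 90.417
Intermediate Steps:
I = 5/3 (I = -5*(-⅓) = 5/3 ≈ 1.6667)
A(n) = 4*n² (A(n) = (2*n)² = 4*n²)
U(r) = 5/3 - r
d = -7 (d = 3 - 10 = -7)
k = -155/12 (k = -(6*(6 + 5) + (5/3 - 4*2²))/4 = -(6*11 + (5/3 - 4*4))/4 = -(66 + (5/3 - 1*16))/4 = -(66 + (5/3 - 16))/4 = -(66 - 43/3)/4 = -¼*155/3 = -155/12 ≈ -12.917)
d*k = -7*(-155/12) = 1085/12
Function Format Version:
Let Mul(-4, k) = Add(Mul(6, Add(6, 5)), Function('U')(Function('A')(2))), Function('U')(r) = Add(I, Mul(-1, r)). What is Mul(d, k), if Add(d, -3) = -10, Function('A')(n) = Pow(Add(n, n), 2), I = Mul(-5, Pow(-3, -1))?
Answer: Rational(1085, 12) ≈ 90.417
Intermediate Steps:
I = Rational(5, 3) (I = Mul(-5, Rational(-1, 3)) = Rational(5, 3) ≈ 1.6667)
Function('A')(n) = Mul(4, Pow(n, 2)) (Function('A')(n) = Pow(Mul(2, n), 2) = Mul(4, Pow(n, 2)))
Function('U')(r) = Add(Rational(5, 3), Mul(-1, r))
d = -7 (d = Add(3, -10) = -7)
k = Rational(-155, 12) (k = Mul(Rational(-1, 4), Add(Mul(6, Add(6, 5)), Add(Rational(5, 3), Mul(-1, Mul(4, Pow(2, 2)))))) = Mul(Rational(-1, 4), Add(Mul(6, 11), Add(Rational(5, 3), Mul(-1, Mul(4, 4))))) = Mul(Rational(-1, 4), Add(66, Add(Rational(5, 3), Mul(-1, 16)))) = Mul(Rational(-1, 4), Add(66, Add(Rational(5, 3), -16))) = Mul(Rational(-1, 4), Add(66, Rational(-43, 3))) = Mul(Rational(-1, 4), Rational(155, 3)) = Rational(-155, 12) ≈ -12.917)
Mul(d, k) = Mul(-7, Rational(-155, 12)) = Rational(1085, 12)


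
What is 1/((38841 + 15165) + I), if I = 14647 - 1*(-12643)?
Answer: 1/81296 ≈ 1.2301e-5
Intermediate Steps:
I = 27290 (I = 14647 + 12643 = 27290)
1/((38841 + 15165) + I) = 1/((38841 + 15165) + 27290) = 1/(54006 + 27290) = 1/81296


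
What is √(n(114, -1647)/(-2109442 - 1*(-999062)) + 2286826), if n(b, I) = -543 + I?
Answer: √28195278136630066/111038 ≈ 1512.2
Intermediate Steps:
√(n(114, -1647)/(-2109442 - 1*(-999062)) + 2286826) = √((-543 - 1647)/(-2109442 - 1*(-999062)) + 2286826) = √(-2190/(-2109442 + 999062) + 2286826) = √(-2190/(-1110380) + 2286826) = √(-2190*(-1/1110380) + 2286826) = √(219/111038 + 2286826) = √(253924585607/111038) = √28195278136630066/111038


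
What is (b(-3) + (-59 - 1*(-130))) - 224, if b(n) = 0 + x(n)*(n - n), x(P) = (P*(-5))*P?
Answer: -153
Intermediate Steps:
x(P) = -5*P² (x(P) = (-5*P)*P = -5*P²)
b(n) = 0 (b(n) = 0 + (-5*n²)*(n - n) = 0 - 5*n²*0 = 0 + 0 = 0)
(b(-3) + (-59 - 1*(-130))) - 224 = (0 + (-59 - 1*(-130))) - 224 = (0 + (-59 + 130)) - 224 = (0 + 71) - 224 = 71 - 224 = -153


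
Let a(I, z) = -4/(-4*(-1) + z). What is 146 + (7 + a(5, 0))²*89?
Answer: 3350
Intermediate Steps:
a(I, z) = -4/(4 + z)
146 + (7 + a(5, 0))²*89 = 146 + (7 - 4/(4 + 0))²*89 = 146 + (7 - 4/4)²*89 = 146 + (7 - 4*¼)²*89 = 146 + (7 - 1)²*89 = 146 + 6²*89 = 146 + 36*89 = 146 + 3204 = 3350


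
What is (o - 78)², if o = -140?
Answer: 47524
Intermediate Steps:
(o - 78)² = (-140 - 78)² = (-218)² = 47524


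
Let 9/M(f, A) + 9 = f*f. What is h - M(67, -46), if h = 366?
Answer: 1639671/4480 ≈ 366.00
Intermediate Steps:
M(f, A) = 9/(-9 + f**2) (M(f, A) = 9/(-9 + f*f) = 9/(-9 + f**2))
h - M(67, -46) = 366 - 9/(-9 + 67**2) = 366 - 9/(-9 + 4489) = 366 - 9/4480 = 1639671/4480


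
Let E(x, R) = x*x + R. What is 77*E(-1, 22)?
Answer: 1771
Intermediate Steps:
E(x, R) = R + x² (E(x, R) = x² + R = R + x²)
77*E(-1, 22) = 77*(22 + (-1)²) = 77*(22 + 1) = 77*23 = 1771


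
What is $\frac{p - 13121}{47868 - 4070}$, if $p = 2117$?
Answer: $- \frac{5502}{21899} \approx -0.25124$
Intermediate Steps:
$\frac{p - 13121}{47868 - 4070} = \frac{2117 - 13121}{47868 - 4070} = - \frac{11004}{43798} = \left(-11004\right) \frac{1}{43798} = - \frac{5502}{21899}$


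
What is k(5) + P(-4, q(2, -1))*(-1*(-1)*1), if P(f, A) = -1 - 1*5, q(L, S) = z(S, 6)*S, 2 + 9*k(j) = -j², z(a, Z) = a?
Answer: -9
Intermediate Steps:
k(j) = -2/9 - j²/9 (k(j) = -2/9 + (-j²)/9 = -2/9 - j²/9)
q(L, S) = S² (q(L, S) = S*S = S²)
P(f, A) = -6 (P(f, A) = -1 - 5 = -6)
k(5) + P(-4, q(2, -1))*(-1*(-1)*1) = (-2/9 - ⅑*5²) - 6*(-1*(-1)) = (-2/9 - ⅑*25) - 6 = (-2/9 - 25/9) - 6*1 = -3 - 6 = -9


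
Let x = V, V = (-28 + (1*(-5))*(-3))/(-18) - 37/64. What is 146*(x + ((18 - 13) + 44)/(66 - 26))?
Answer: 287839/1440 ≈ 199.89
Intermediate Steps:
V = 83/576 (V = (-28 - 5*(-3))*(-1/18) - 37*1/64 = (-28 + 15)*(-1/18) - 37/64 = -13*(-1/18) - 37/64 = 13/18 - 37/64 = 83/576 ≈ 0.14410)
x = 83/576 ≈ 0.14410
146*(x + ((18 - 13) + 44)/(66 - 26)) = 146*(83/576 + ((18 - 13) + 44)/(66 - 26)) = 146*(83/576 + (5 + 44)/40) = 146*(83/576 + 49*(1/40)) = 146*(83/576 + 49/40) = 146*(3943/2880) = 287839/1440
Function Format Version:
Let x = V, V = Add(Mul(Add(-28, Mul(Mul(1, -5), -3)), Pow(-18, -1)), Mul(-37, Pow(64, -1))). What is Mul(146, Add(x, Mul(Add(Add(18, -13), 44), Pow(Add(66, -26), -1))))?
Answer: Rational(287839, 1440) ≈ 199.89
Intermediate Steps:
V = Rational(83, 576) (V = Add(Mul(Add(-28, Mul(-5, -3)), Rational(-1, 18)), Mul(-37, Rational(1, 64))) = Add(Mul(Add(-28, 15), Rational(-1, 18)), Rational(-37, 64)) = Add(Mul(-13, Rational(-1, 18)), Rational(-37, 64)) = Add(Rational(13, 18), Rational(-37, 64)) = Rational(83, 576) ≈ 0.14410)
x = Rational(83, 576) ≈ 0.14410
Mul(146, Add(x, Mul(Add(Add(18, -13), 44), Pow(Add(66, -26), -1)))) = Mul(146, Add(Rational(83, 576), Mul(Add(Add(18, -13), 44), Pow(Add(66, -26), -1)))) = Mul(146, Add(Rational(83, 576), Mul(Add(5, 44), Pow(40, -1)))) = Mul(146, Add(Rational(83, 576), Mul(49, Rational(1, 40)))) = Mul(146, Add(Rational(83, 576), Rational(49, 40))) = Mul(146, Rational(3943, 2880)) = Rational(287839, 1440)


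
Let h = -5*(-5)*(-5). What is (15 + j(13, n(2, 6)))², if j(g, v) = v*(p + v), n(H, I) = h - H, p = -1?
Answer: 264745441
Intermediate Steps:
h = -125 (h = 25*(-5) = -125)
n(H, I) = -125 - H
j(g, v) = v*(-1 + v)
(15 + j(13, n(2, 6)))² = (15 + (-125 - 1*2)*(-1 + (-125 - 1*2)))² = (15 + (-125 - 2)*(-1 + (-125 - 2)))² = (15 - 127*(-1 - 127))² = (15 - 127*(-128))² = (15 + 16256)² = 16271² = 264745441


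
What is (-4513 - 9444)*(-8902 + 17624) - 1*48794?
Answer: -121781748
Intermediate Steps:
(-4513 - 9444)*(-8902 + 17624) - 1*48794 = -13957*8722 - 48794 = -121732954 - 48794 = -121781748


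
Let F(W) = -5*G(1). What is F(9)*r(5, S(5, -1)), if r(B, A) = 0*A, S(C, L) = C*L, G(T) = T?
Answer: 0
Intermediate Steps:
F(W) = -5 (F(W) = -5*1 = -5)
r(B, A) = 0
F(9)*r(5, S(5, -1)) = -5*0 = 0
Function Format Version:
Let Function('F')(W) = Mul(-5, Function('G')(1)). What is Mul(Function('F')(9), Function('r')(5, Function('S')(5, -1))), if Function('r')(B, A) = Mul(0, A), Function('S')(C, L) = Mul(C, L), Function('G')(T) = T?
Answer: 0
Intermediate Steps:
Function('F')(W) = -5 (Function('F')(W) = Mul(-5, 1) = -5)
Function('r')(B, A) = 0
Mul(Function('F')(9), Function('r')(5, Function('S')(5, -1))) = Mul(-5, 0) = 0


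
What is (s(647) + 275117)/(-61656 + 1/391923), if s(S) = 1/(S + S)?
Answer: -139525136300277/31268739406178 ≈ -4.4621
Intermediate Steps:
s(S) = 1/(2*S)
(s(647) + 275117)/(-61656 + 1/391923) = ((½)/647 + 275117)/(-61656 + 1/391923) = ((½)*(1/647) + 275117)/(-61656 + 1/391923) = (1/1294 + 275117)/(-24164404487/391923) = (356001399/1294)*(-391923/24164404487) = -139525136300277/31268739406178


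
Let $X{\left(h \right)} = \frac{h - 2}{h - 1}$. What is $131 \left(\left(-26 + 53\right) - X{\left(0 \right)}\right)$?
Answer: $3275$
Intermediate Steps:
$X{\left(h \right)} = \frac{-2 + h}{-1 + h}$
$131 \left(\left(-26 + 53\right) - X{\left(0 \right)}\right) = 131 \left(\left(-26 + 53\right) - \frac{-2 + 0}{-1 + 0}\right) = 131 \left(27 - \frac{1}{-1} \left(-2\right)\right) = 131 \left(27 - \left(-1\right) \left(-2\right)\right) = 131 \left(27 - 2\right) = 131 \cdot 25 = 3275$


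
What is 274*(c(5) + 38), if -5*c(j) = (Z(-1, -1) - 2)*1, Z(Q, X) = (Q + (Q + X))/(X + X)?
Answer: 52197/5 ≈ 10439.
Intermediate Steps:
Z(Q, X) = (X + 2*Q)/(2*X) (Z(Q, X) = (X + 2*Q)/((2*X)) = (X + 2*Q)*(1/(2*X)) = (X + 2*Q)/(2*X))
c(j) = ⅒ (c(j) = -((-1 + (½)*(-1))/(-1) - 2)/5 = -(-(-1 - ½) - 2)/5 = -(-1*(-3/2) - 2)/5 = -(3/2 - 2)/5 = -(-1)/10 = -⅕*(-½) = ⅒)
274*(c(5) + 38) = 274*(⅒ + 38) = 274*(381/10) = 52197/5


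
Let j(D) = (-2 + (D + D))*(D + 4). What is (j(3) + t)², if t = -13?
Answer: 225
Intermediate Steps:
j(D) = (-2 + 2*D)*(4 + D)
(j(3) + t)² = ((-8 + 2*3² + 6*3) - 13)² = ((-8 + 2*9 + 18) - 13)² = ((-8 + 18 + 18) - 13)² = (28 - 13)² = 15² = 225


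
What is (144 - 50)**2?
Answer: 8836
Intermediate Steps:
(144 - 50)**2 = 94**2 = 8836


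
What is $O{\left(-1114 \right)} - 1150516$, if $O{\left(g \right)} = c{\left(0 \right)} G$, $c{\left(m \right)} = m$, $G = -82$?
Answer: $-1150516$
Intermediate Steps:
$O{\left(g \right)} = 0$ ($O{\left(g \right)} = 0 \left(-82\right) = 0$)
$O{\left(-1114 \right)} - 1150516 = 0 - 1150516 = -1150516$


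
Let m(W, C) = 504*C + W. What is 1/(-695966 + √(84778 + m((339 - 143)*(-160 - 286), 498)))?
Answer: -347983/242184212401 - √248354/484368424802 ≈ -1.4379e-6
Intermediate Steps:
m(W, C) = W + 504*C
1/(-695966 + √(84778 + m((339 - 143)*(-160 - 286), 498))) = 1/(-695966 + √(84778 + ((339 - 143)*(-160 - 286) + 504*498))) = 1/(-695966 + √(84778 + (196*(-446) + 250992))) = 1/(-695966 + √(84778 + (-87416 + 250992))) = 1/(-695966 + √(84778 + 163576)) = 1/(-695966 + √248354)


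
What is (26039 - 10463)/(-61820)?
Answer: -354/1405 ≈ -0.25196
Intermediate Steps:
(26039 - 10463)/(-61820) = 15576*(-1/61820) = -354/1405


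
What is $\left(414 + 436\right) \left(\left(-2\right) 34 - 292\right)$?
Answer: $-306000$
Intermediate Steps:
$\left(414 + 436\right) \left(\left(-2\right) 34 - 292\right) = 850 \left(-68 - 292\right) = 850 \left(-360\right) = -306000$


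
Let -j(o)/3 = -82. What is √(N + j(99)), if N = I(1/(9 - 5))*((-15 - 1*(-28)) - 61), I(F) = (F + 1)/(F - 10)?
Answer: √42614/13 ≈ 15.879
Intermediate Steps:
j(o) = 246 (j(o) = -3*(-82) = 246)
I(F) = (1 + F)/(-10 + F)
N = 80/13 (N = ((1 + 1/(9 - 5))/(-10 + 1/(9 - 5)))*((-15 - 1*(-28)) - 61) = ((1 + 1/4)/(-10 + 1/4))*((-15 + 28) - 61) = ((1 + ¼)/(-10 + ¼))*(13 - 61) = ((5/4)/(-39/4))*(-48) = -4/39*5/4*(-48) = -5/39*(-48) = 80/13 ≈ 6.1538)
√(N + j(99)) = √(80/13 + 246) = √(3278/13) = √42614/13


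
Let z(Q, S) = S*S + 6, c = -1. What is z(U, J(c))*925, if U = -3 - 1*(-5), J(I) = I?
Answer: 6475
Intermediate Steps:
U = 2 (U = -3 + 5 = 2)
z(Q, S) = 6 + S² (z(Q, S) = S² + 6 = 6 + S²)
z(U, J(c))*925 = (6 + (-1)²)*925 = (6 + 1)*925 = 7*925 = 6475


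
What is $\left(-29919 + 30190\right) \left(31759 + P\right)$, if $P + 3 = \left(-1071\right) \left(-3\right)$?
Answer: $9476599$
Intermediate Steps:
$P = 3210$ ($P = -3 - -3213 = -3 + 3213 = 3210$)
$\left(-29919 + 30190\right) \left(31759 + P\right) = \left(-29919 + 30190\right) \left(31759 + 3210\right) = 271 \cdot 34969 = 9476599$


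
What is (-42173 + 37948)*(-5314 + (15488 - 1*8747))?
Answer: -6029075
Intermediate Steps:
(-42173 + 37948)*(-5314 + (15488 - 1*8747)) = -4225*(-5314 + (15488 - 8747)) = -4225*(-5314 + 6741) = -4225*1427 = -6029075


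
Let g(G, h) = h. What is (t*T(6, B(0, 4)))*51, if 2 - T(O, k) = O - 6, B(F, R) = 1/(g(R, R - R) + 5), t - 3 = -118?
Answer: -11730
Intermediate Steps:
t = -115 (t = 3 - 118 = -115)
B(F, R) = ⅕ (B(F, R) = 1/((R - R) + 5) = 1/(0 + 5) = 1/5 = ⅕)
T(O, k) = 8 - O (T(O, k) = 2 - (O - 6) = 2 - (-6 + O) = 2 + (6 - O) = 8 - O)
(t*T(6, B(0, 4)))*51 = -115*(8 - 1*6)*51 = -115*(8 - 6)*51 = -115*2*51 = -230*51 = -11730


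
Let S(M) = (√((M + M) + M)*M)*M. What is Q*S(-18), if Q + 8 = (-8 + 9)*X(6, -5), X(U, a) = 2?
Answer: -5832*I*√6 ≈ -14285.0*I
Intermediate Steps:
S(M) = √3*M^(5/2) (S(M) = (√(2*M + M)*M)*M = (√(3*M)*M)*M = ((√3*√M)*M)*M = (√3*M^(3/2))*M = √3*M^(5/2))
Q = -6 (Q = -8 + (-8 + 9)*2 = -8 + 1*2 = -8 + 2 = -6)
Q*S(-18) = -6*√3*(-18)^(5/2) = -6*√3*972*I*√2 = -5832*I*√6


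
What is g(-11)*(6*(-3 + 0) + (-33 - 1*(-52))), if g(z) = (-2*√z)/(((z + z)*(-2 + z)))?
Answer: -I*√11/143 ≈ -0.023193*I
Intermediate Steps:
g(z) = -1/(√z*(-2 + z)) (g(z) = (-2*√z)/(((2*z)*(-2 + z))) = (-2*√z)/((2*z*(-2 + z))) = (-2*√z)*(1/(2*z*(-2 + z))) = -1/(√z*(-2 + z)))
g(-11)*(6*(-3 + 0) + (-33 - 1*(-52))) = (-1/(√(-11)*(-2 - 11)))*(6*(-3 + 0) + (-33 - 1*(-52))) = (-1*(-I*√11/11)/(-13))*(6*(-3) + (-33 + 52)) = (-1*(-I*√11/11)*(-1/13))*(-18 + 19) = -I*√11/143*1 = -I*√11/143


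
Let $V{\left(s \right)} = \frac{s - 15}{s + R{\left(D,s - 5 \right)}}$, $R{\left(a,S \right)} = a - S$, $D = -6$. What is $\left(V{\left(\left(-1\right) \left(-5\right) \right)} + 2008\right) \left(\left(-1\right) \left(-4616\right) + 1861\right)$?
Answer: $13070586$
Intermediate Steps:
$V{\left(s \right)} = 15 - s$ ($V{\left(s \right)} = \frac{s - 15}{s - \left(6 - 5 + s\right)} = \frac{-15 + s}{s - \left(1 + s\right)} = \frac{-15 + s}{-1} = \left(-15 + s\right) \left(-1\right) = 15 - s$)
$\left(V{\left(\left(-1\right) \left(-5\right) \right)} + 2008\right) \left(\left(-1\right) \left(-4616\right) + 1861\right) = \left(\left(15 - \left(-1\right) \left(-5\right)\right) + 2008\right) \left(\left(-1\right) \left(-4616\right) + 1861\right) = \left(\left(15 - 5\right) + 2008\right) \left(4616 + 1861\right) = \left(\left(15 - 5\right) + 2008\right) 6477 = \left(10 + 2008\right) 6477 = 2018 \cdot 6477 = 13070586$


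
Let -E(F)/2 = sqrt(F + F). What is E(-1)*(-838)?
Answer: 1676*I*sqrt(2) ≈ 2370.2*I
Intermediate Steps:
E(F) = -2*sqrt(2)*sqrt(F) (E(F) = -2*sqrt(F + F) = -2*sqrt(2)*sqrt(F))
E(-1)*(-838) = -2*sqrt(2)*sqrt(-1)*(-838) = -2*sqrt(2)*I*(-838) = -2*I*sqrt(2)*(-838) = 1676*I*sqrt(2)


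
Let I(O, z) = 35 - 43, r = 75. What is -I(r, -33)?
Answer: 8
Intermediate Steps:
I(O, z) = -8
-I(r, -33) = -1*(-8) = 8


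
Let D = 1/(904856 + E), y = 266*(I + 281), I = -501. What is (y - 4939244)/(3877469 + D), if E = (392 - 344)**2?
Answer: -4533771590240/3517484778041 ≈ -1.2889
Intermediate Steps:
y = -58520 (y = 266*(-501 + 281) = 266*(-220) = -58520)
E = 2304 (E = 48**2 = 2304)
D = 1/907160 (D = 1/(904856 + 2304) = 1/907160 ≈ 1.1023e-6)
(y - 4939244)/(3877469 + D) = (-58520 - 4939244)/(3877469 + 1/907160) = -4997764/3517484778041/907160 = -4997764*907160/3517484778041 = -4533771590240/3517484778041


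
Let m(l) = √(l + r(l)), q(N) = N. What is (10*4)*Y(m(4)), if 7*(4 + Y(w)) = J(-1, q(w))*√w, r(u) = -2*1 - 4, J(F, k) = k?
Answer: -160 + 40*I*2^(¾)*√I/7 ≈ -166.8 + 6.7955*I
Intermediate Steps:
r(u) = -6 (r(u) = -2 - 4 = -6)
m(l) = √(-6 + l) (m(l) = √(l - 6) = √(-6 + l))
Y(w) = -4 + w^(3/2)/7 (Y(w) = -4 + (w*√w)/7 = -4 + w^(3/2)/7)
(10*4)*Y(m(4)) = (10*4)*(-4 + (√(-6 + 4))^(3/2)/7) = 40*(-4 + (√(-2))^(3/2)/7) = 40*(-4 + (I*√2)^(3/2)/7) = 40*(-4 + (2^(¾)*I^(3/2))/7) = 40*(-4 + 2^(¾)*I^(3/2)/7) = -160 + 40*2^(¾)*I^(3/2)/7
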